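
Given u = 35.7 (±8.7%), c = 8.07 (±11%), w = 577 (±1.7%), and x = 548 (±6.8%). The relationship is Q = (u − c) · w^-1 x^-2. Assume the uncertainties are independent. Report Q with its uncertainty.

(1.59 ± 0.287) × 10^-7

Let h = u − c = 27.6. δh = √(δu² + δc²) = √(9.65 + 0.788) = 3.23, so δh/h = 0.117.
Q is then a monomial in h, w, x:
δQ/Q = √((δh/h)² + (-1·δw/w)² + (-2·δx/x)²) = √(0.0137 + 0.000289 + 0.0185) = 0.180
Q = 1.59e-07, so δQ = 0.180 × 1.59e-07 = 2.87e-08.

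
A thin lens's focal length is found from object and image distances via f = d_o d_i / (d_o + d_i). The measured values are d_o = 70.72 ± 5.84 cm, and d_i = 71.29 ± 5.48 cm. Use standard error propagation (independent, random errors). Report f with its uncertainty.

35.50 ± 2.00 cm

∂f/∂d_o = (d_i/(d_o+d_i))² = 0.252;  ∂f/∂d_i = (d_o/(d_o+d_i))² = 0.248
δf = √((∂f/∂d_o · δd_o)² + (∂f/∂d_i · δd_i)²) = √(2.17 + 1.85) = 2.00 cm
f = 35.50 cm.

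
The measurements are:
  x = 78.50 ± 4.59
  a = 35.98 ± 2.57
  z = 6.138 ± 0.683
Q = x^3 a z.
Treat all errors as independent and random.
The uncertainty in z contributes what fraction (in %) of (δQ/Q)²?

25.7%

(δQ/Q)² = (3·δx/x)² + (1·δa/a)² + (1·δz/z)²
  x term: (3×0.0585)² = 0.0308
  a term: (1×0.0714)² = 0.00510
  z term: (1×0.111)² = 0.0124
Total = 0.0483. Share from z = 0.0124/0.0483 = 0.257.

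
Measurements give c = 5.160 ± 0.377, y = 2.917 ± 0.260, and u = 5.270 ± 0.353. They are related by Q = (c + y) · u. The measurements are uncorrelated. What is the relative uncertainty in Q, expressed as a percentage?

Let w = c + y = 8.077. δw = √(δc² + δy²) = √(0.142 + 0.0676) = 0.458, so δw/w = 0.0567.
Q is then a monomial in w, u:
δQ/Q = √((δw/w)² + (1·δu/u)²) = √(0.00321 + 0.00449) = 0.0878

8.78%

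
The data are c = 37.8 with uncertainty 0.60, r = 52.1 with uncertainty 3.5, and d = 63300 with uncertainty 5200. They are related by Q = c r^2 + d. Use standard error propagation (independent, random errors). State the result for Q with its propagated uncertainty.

Let p = c·r^2 = 1.03e+05. δp/p = √((1·δc/c)² + (2·δr/r)²) = √(0.000252 + 0.0181) = 0.135, so δp = 13900.
Q = p + d: δQ = √(δp² + δd²) = √(1.93e+08 + 2.7e+07) = 14800
Q = 1.66e+05.

(1.66 ± 0.148) × 10^5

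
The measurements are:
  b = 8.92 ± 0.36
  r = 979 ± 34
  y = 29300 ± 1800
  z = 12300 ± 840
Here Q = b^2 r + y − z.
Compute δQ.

Let p = b^2·r = 77900. δp/p = √((2·δb/b)² + (1·δr/r)²) = √(0.00652 + 0.00121) = 0.0879, so δp = 6840.
Q = p + y − z: δQ = √(δp² + δy² + δz²) = √(4.69e+07 + 3.24e+06 + 7.06e+05) = 7130

7130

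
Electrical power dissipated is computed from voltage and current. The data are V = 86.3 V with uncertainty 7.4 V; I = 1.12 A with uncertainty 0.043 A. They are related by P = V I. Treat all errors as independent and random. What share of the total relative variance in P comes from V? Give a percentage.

(δP/P)² = (1·δV/V)² + (1·δI/I)²
  V term: (1×0.0857)² = 0.00735
  I term: (1×0.0384)² = 0.00147
Total = 0.00883. Share from V = 0.00735/0.00883 = 0.833.

83.3%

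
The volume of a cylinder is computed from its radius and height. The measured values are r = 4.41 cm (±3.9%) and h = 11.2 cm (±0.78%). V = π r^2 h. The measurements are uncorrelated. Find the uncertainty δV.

Each factor contributes (exponent × relative error)² to (δV/V)²:
  (2·δr/r)² = (2×0.0390)² = 0.00608;  (1·δh/h)² = (1×0.00780)² = 6.08e-05
δV/V = √(0.00614) = 0.0784
V = 684 cm^3, so δV = 0.0784 × 684 = 53.6 cm^3.

53.6 cm^3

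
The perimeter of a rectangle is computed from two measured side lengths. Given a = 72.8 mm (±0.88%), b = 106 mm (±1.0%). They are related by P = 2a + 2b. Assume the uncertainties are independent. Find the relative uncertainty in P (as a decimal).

0.00693

For a sum/difference, combine absolute errors in quadrature:
  (2·δa)² = 1.64;  (2·δb)² = 4.49
δP = √(6.14) = 2.48 mm
P = 358 mm, so δP/P = 2.48/358 = 0.00693.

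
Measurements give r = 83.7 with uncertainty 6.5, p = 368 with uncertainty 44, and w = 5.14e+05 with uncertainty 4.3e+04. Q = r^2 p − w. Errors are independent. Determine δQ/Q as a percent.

Let h = r^2·p = 2.58e+06. δh/h = √((2·δr/r)² + (1·δp/p)²) = √(0.0241 + 0.0143) = 0.196, so δh = 5.05e+05.
Q = h − w: δQ = √(δh² + δw²) = √(2.55e+11 + 1.85e+09) = 5.07e+05
Q = 2.06e+06, so δQ/Q = 5.07e+05/2.06e+06 = 0.246.

24.6%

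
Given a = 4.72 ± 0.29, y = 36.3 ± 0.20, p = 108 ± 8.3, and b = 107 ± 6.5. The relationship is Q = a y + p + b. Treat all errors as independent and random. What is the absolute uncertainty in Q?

14.9

Let w = a·y = 171. δw/w = √((1·δa/a)² + (1·δy/y)²) = √(0.00377 + 3.04e-05) = 0.0617, so δw = 10.6.
Q = w + p + b: δQ = √(δw² + δp² + δb²) = √(112 + 68.9 + 42.2) = 14.9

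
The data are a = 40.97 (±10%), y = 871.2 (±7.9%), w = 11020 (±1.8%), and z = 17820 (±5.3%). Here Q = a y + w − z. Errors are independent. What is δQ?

4650

Let p = a·y = 35690. δp/p = √((1·δa/a)² + (1·δy/y)²) = √(0.0100 + 0.00624) = 0.127, so δp = 4550.
Q = p + w − z: δQ = √(δp² + δw² + δz²) = √(2.07e+07 + 39300 + 8.92e+05) = 4650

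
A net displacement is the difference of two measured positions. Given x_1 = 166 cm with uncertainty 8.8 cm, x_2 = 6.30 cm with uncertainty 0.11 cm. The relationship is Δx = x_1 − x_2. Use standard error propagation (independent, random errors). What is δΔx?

Δx is a linear combination, so absolute uncertainties add in quadrature:
  (δx_1)² = 77.4;  (δx_2)² = 0.0121
δΔx = √(77.5) = 8.80 cm

8.80 cm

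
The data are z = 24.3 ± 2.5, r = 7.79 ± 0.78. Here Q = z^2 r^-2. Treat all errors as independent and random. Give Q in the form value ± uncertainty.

Products/powers → add relative errors in quadrature, weighted by exponent:
  (2·δz/z)² = (2×0.103)² = 0.0423;  (-2·δr/r)² = (-2×0.100)² = 0.0401
δQ/Q = √(0.0824) = 0.287
Q = 9.73, so δQ = 0.287 × 9.73 = 2.79.

9.73 ± 2.79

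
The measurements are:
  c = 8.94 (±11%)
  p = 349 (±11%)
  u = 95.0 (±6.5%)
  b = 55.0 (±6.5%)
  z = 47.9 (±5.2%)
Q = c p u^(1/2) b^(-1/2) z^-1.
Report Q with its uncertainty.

Relative error in a monomial: (δQ/Q)² = Σ (nᵢ · δxᵢ/xᵢ)².
  (1·δc/c)² = (1×0.110)² = 0.0121;  (1·δp/p)² = (1×0.110)² = 0.0121;  (½·δu/u)² = (0.5×0.0650)² = 0.00106;  (−½·δb/b)² = (-0.5×0.0650)² = 0.00106;  (-1·δz/z)² = (-1×0.0520)² = 0.00270
δQ/Q = √(0.0290) = 0.170
Q = 85.6, so δQ = 0.170 × 85.6 = 14.6.

85.6 ± 14.6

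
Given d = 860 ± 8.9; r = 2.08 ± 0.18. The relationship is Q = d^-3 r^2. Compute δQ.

Relative error in a monomial: (δQ/Q)² = Σ (nᵢ · δxᵢ/xᵢ)².
  (-3·δd/d)² = (-3×0.0103)² = 0.000964;  (2·δr/r)² = (2×0.0865)² = 0.0300
δQ/Q = √(0.0309) = 0.176
Q = 6.8e-09, so δQ = 0.176 × 6.8e-09 = 1.2e-09.

1.2e-09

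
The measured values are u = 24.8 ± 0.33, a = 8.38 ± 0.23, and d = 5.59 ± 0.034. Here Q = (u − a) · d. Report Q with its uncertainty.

91.8 ± 2.32

Let w = u − a = 16.4. δw = √(δu² + δa²) = √(0.109 + 0.0529) = 0.402, so δw/w = 0.0245.
Q is then a monomial in w, d:
δQ/Q = √((δw/w)² + (1·δd/d)²) = √(0.000600 + 3.7e-05) = 0.0252
Q = 91.8, so δQ = 0.0252 × 91.8 = 2.32.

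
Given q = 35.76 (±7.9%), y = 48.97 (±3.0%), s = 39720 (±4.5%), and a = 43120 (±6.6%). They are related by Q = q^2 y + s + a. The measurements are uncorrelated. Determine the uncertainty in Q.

10600

Let p = q^2·y = 62620. δp/p = √((2·δq/q)² + (1·δy/y)²) = √(0.0250 + 0.000900) = 0.161, so δp = 10100.
Q = p + s + a: δQ = √(δp² + δs² + δa²) = √(1.01e+08 + 3.19e+06 + 8.1e+06) = 10600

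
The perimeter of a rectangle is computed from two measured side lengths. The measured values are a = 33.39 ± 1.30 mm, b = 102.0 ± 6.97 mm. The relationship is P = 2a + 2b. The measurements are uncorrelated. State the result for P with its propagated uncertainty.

270.8 ± 14.2 mm

Sums and differences: (δP)² = Σ (cᵢ δxᵢ)².
  (2·δa)² = 6.76;  (2·δb)² = 194
δP = √(201) = 14.2 mm
P = 270.8 mm.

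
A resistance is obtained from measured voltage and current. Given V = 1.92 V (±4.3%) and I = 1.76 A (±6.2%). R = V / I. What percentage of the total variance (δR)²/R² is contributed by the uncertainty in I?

67.5%

(δR/R)² = (1·δV/V)² + (-1·δI/I)²
  V term: (1×0.0430)² = 0.00185
  I term: (-1×0.0620)² = 0.00384
Total = 0.00569. Share from I = 0.00384/0.00569 = 0.675.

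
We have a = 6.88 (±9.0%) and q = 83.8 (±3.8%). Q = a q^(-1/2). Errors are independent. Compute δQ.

Q is a product of powers, so relative uncertainties combine in quadrature:
  (1·δa/a)² = (1×0.0900)² = 0.00810;  (−½·δq/q)² = (-0.5×0.0380)² = 0.000361
δQ/Q = √(0.00846) = 0.0920
Q = 0.752, so δQ = 0.0920 × 0.752 = 0.0691.

0.0691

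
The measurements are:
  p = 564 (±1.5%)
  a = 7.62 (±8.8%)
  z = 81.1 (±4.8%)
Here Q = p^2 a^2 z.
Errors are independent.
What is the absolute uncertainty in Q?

Products/powers → add relative errors in quadrature, weighted by exponent:
  (2·δp/p)² = (2×0.0150)² = 0.000900;  (2·δa/a)² = (2×0.0880)² = 0.0310;  (1·δz/z)² = (1×0.0480)² = 0.00230
δQ/Q = √(0.0342) = 0.185
Q = 1.5e+09, so δQ = 0.185 × 1.5e+09 = 2.77e+08.

2.77e+08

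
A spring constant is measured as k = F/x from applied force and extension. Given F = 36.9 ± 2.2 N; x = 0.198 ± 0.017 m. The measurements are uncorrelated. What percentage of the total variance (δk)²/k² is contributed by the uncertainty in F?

(δk/k)² = (1·δF/F)² + (-1·δx/x)²
  F term: (1×0.0596)² = 0.00355
  x term: (-1×0.0859)² = 0.00737
Total = 0.0109. Share from F = 0.00355/0.0109 = 0.325.

32.5%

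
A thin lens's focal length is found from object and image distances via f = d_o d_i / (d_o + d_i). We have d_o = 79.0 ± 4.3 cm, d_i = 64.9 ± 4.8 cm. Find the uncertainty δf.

1.69 cm

∂f/∂d_o = (d_i/(d_o+d_i))² = 0.203;  ∂f/∂d_i = (d_o/(d_o+d_i))² = 0.301
δf = √((∂f/∂d_o · δd_o)² + (∂f/∂d_i · δd_i)²) = √(0.765 + 2.09) = 1.69 cm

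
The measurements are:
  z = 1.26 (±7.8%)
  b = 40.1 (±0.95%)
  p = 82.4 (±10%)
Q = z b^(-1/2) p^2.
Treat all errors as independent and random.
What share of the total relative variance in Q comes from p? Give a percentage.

(δQ/Q)² = (1·δz/z)² + (−½·δb/b)² + (2·δp/p)²
  z term: (1×0.0780)² = 0.00608
  b term: (-0.5×0.00950)² = 2.26e-05
  p term: (2×0.100)² = 0.0400
Total = 0.0461. Share from p = 0.0400/0.0461 = 0.868.

86.8%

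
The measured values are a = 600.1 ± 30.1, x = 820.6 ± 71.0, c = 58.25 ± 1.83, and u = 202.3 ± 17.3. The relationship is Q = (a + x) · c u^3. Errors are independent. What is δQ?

Let w = a + x = 1421. δw = √(δa² + δx²) = √(906 + 5040) = 77.1, so δw/w = 0.0543.
Q is then a monomial in w, c, u:
δQ/Q = √((δw/w)² + (1·δc/c)² + (3·δu/u)²) = √(0.00295 + 0.000987 + 0.0658) = 0.264
Q = 6.852e+11, so δQ = 0.264 × 6.852e+11 = 1.81e+11.

1.81e+11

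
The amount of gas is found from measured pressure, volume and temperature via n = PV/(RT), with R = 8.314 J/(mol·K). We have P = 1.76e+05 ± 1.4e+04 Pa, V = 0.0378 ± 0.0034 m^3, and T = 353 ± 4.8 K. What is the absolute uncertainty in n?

Each factor contributes (exponent × relative error)² to (δn/n)²:
  (1·δP/P)² = (1×0.0795)² = 0.00633;  (1·δV/V)² = (1×0.0899)² = 0.00809;  (-1·δT/T)² = (-1×0.0136)² = 0.000185
δn/n = √(0.0146) = 0.121
n = 2.27 mol, so δn = 0.121 × 2.27 = 0.274 mol.

0.274 mol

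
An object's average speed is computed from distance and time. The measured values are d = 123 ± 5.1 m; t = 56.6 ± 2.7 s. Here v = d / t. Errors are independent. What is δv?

v is a product of powers, so relative uncertainties combine in quadrature:
  (1·δd/d)² = (1×0.0415)² = 0.00172;  (-1·δt/t)² = (-1×0.0477)² = 0.00228
δv/v = √(0.00399) = 0.0632
v = 2.17 m/s, so δv = 0.0632 × 2.17 = 0.137 m/s.

0.137 m/s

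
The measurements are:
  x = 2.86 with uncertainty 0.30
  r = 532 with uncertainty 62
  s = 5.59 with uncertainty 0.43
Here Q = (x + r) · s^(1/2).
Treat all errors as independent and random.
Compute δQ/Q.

0.122

Let u = x + r = 535. δu = √(δx² + δr²) = √(0.0900 + 3840) = 62.0, so δu/u = 0.116.
Q is then a monomial in u, s:
δQ/Q = √((δu/u)² + (½·δs/s)²) = √(0.0134 + 0.00148) = 0.122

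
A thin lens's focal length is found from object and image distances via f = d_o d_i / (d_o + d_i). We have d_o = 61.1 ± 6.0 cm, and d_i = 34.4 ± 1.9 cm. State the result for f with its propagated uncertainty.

∂f/∂d_o = (d_i/(d_o+d_i))² = 0.130;  ∂f/∂d_i = (d_o/(d_o+d_i))² = 0.409
δf = √((∂f/∂d_o · δd_o)² + (∂f/∂d_i · δd_i)²) = √(0.606 + 0.605) = 1.10 cm
f = 22.0 cm.

22.0 ± 1.10 cm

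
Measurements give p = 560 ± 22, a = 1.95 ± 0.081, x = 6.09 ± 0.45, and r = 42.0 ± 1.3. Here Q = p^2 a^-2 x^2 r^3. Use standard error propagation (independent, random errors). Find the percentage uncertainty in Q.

Since Q is a product/quotient, work with relative uncertainties:
  (2·δp/p)² = (2×0.0393)² = 0.00617;  (-2·δa/a)² = (-2×0.0415)² = 0.00690;  (2·δx/x)² = (2×0.0739)² = 0.0218;  (3·δr/r)² = (3×0.0310)² = 0.00862
δQ/Q = √(0.0435) = 0.209

20.9%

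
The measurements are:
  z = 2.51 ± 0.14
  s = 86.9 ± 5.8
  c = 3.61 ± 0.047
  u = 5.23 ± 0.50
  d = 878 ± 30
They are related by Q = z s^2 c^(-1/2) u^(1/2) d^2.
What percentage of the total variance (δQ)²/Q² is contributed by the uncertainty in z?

11.1%

(δQ/Q)² = (1·δz/z)² + (2·δs/s)² + (−½·δc/c)² + (½·δu/u)² + (2·δd/d)²
  z term: (1×0.0558)² = 0.00311
  s term: (2×0.0667)² = 0.0178
  c term: (-0.5×0.0130)² = 4.24e-05
  u term: (0.5×0.0956)² = 0.00228
  d term: (2×0.0342)² = 0.00467
Total = 0.0279. Share from z = 0.00311/0.0279 = 0.111.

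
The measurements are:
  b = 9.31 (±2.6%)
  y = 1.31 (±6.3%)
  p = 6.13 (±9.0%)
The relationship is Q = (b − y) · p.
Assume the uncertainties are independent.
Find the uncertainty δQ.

4.68

Let u = b − y = 8.00. δu = √(δb² + δy²) = √(0.0586 + 0.00681) = 0.256, so δu/u = 0.0320.
Q is then a monomial in u, p:
δQ/Q = √((δu/u)² + (1·δp/p)²) = √(0.00102 + 0.00810) = 0.0955
Q = 49.0, so δQ = 0.0955 × 49.0 = 4.68.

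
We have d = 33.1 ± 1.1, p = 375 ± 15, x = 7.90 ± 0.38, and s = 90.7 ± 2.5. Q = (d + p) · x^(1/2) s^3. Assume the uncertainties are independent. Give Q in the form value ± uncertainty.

Let u = d + p = 408. δu = √(δd² + δp²) = √(1.21 + 225) = 15.0, so δu/u = 0.0369.
Q is then a monomial in u, x, s:
δQ/Q = √((δu/u)² + (½·δx/x)² + (3·δs/s)²) = √(0.00136 + 0.000578 + 0.00684) = 0.0937
Q = 8.56e+08, so δQ = 0.0937 × 8.56e+08 = 8.02e+07.

(8.56 ± 0.802) × 10^8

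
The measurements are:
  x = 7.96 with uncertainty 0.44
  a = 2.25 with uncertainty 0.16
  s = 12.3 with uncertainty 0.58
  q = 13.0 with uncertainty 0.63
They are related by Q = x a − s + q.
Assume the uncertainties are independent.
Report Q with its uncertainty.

18.6 ± 1.83

Let p = x·a = 17.9. δp/p = √((1·δx/x)² + (1·δa/a)²) = √(0.00306 + 0.00506) = 0.0901, so δp = 1.61.
Q = p − s + q: δQ = √(δp² + δs² + δq²) = √(2.60 + 0.336 + 0.397) = 1.83
Q = 18.6.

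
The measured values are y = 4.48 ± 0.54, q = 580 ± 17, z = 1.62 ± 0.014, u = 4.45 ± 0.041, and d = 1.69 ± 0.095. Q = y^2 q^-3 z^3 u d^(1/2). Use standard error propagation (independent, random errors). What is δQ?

Q is a product of powers, so relative uncertainties combine in quadrature:
  (2·δy/y)² = (2×0.121)² = 0.0581;  (-3·δq/q)² = (-3×0.0293)² = 0.00773;  (3·δz/z)² = (3×0.00864)² = 0.000672;  (1·δu/u)² = (1×0.00921)² = 8.49e-05;  (½·δd/d)² = (0.5×0.0562)² = 0.000790
δQ/Q = √(0.0674) = 0.260
Q = 2.53e-06, so δQ = 0.260 × 2.53e-06 = 6.57e-07.

6.57e-07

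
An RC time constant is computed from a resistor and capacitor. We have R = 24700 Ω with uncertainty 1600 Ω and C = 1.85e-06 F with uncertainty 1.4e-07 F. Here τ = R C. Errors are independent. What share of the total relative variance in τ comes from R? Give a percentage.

(δτ/τ)² = (1·δR/R)² + (1·δC/C)²
  R term: (1×0.0648)² = 0.00420
  C term: (1×0.0757)² = 0.00573
Total = 0.00992. Share from R = 0.00420/0.00992 = 0.423.

42.3%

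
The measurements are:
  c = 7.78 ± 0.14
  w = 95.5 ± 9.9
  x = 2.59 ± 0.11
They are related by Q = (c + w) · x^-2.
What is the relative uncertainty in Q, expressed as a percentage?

Let u = c + w = 103. δu = √(δc² + δw²) = √(0.0196 + 98.0) = 9.90, so δu/u = 0.0959.
Q is then a monomial in u, x:
δQ/Q = √((δu/u)² + (-2·δx/x)²) = √(0.00919 + 0.00722) = 0.128

12.8%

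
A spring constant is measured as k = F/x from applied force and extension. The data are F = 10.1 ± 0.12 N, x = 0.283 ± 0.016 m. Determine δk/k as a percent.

Each factor contributes (exponent × relative error)² to (δk/k)²:
  (1·δF/F)² = (1×0.0119)² = 0.000141;  (-1·δx/x)² = (-1×0.0565)² = 0.00320
δk/k = √(0.00334) = 0.0578

5.78%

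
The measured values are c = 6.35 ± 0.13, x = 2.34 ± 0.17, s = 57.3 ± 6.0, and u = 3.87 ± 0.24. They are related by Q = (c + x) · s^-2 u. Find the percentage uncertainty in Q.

Let w = c + x = 8.69. δw = √(δc² + δx²) = √(0.0169 + 0.0289) = 0.214, so δw/w = 0.0246.
Q is then a monomial in w, s, u:
δQ/Q = √((δw/w)² + (-2·δs/s)² + (1·δu/u)²) = √(0.000606 + 0.0439 + 0.00385) = 0.220

22.0%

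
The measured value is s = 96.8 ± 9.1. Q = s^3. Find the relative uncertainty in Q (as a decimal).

0.282

For a monomial Q ∝ s^3, fractional errors add in quadrature:
  (3·δs/s)² = (3×0.0940)² = 0.0795
δQ/Q = √(0.0795) = 0.282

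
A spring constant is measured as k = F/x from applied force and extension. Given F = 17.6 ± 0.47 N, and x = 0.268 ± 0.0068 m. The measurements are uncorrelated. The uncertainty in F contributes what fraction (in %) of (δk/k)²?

(δk/k)² = (1·δF/F)² + (-1·δx/x)²
  F term: (1×0.0267)² = 0.000713
  x term: (-1×0.0254)² = 0.000644
Total = 0.00136. Share from F = 0.000713/0.00136 = 0.526.

52.6%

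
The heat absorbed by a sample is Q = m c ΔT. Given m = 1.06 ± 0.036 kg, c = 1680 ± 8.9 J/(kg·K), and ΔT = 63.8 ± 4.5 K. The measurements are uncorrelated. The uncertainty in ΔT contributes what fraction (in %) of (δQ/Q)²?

80.8%

(δQ/Q)² = (1·δm/m)² + (1·δc/c)² + (1·δΔT/ΔT)²
  m term: (1×0.0340)² = 0.00115
  c term: (1×0.00530)² = 2.81e-05
  ΔT term: (1×0.0705)² = 0.00497
Total = 0.00616. Share from ΔT = 0.00497/0.00616 = 0.808.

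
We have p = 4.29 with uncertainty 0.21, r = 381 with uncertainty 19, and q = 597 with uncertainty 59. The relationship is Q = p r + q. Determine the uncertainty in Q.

129

Let w = p·r = 1630. δw/w = √((1·δp/p)² + (1·δr/r)²) = √(0.00240 + 0.00249) = 0.0699, so δw = 114.
Q = w + q: δQ = √(δw² + δq²) = √(13000 + 3480) = 129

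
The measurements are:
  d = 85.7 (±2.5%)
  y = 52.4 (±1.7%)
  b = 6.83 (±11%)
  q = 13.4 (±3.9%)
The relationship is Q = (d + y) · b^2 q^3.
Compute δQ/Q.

Let u = d + y = 138. δu = √(δd² + δy²) = √(4.59 + 0.794) = 2.32, so δu/u = 0.0168.
Q is then a monomial in u, b, q:
δQ/Q = √((δu/u)² + (2·δb/b)² + (3·δq/q)²) = √(0.000282 + 0.0484 + 0.0137) = 0.250

0.250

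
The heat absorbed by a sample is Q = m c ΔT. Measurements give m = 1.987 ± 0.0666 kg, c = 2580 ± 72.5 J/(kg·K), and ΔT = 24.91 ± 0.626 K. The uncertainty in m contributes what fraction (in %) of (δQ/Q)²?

44.1%

(δQ/Q)² = (1·δm/m)² + (1·δc/c)² + (1·δΔT/ΔT)²
  m term: (1×0.0335)² = 0.00112
  c term: (1×0.0281)² = 0.000790
  ΔT term: (1×0.0251)² = 0.000632
Total = 0.00254. Share from m = 0.00112/0.00254 = 0.441.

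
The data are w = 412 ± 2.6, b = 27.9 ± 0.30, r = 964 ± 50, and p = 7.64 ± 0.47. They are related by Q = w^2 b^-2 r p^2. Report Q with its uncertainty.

(1.23 ± 0.167) × 10^7

Relative error in a monomial: (δQ/Q)² = Σ (nᵢ · δxᵢ/xᵢ)².
  (2·δw/w)² = (2×0.00631)² = 0.000159;  (-2·δb/b)² = (-2×0.0108)² = 0.000462;  (1·δr/r)² = (1×0.0519)² = 0.00269;  (2·δp/p)² = (2×0.0615)² = 0.0151
δQ/Q = √(0.0185) = 0.136
Q = 1.23e+07, so δQ = 0.136 × 1.23e+07 = 1.67e+06.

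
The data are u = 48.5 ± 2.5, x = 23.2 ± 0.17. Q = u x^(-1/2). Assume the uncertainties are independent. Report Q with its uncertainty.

For a monomial Q ∝ u, x^(-1/2), fractional errors add in quadrature:
  (1·δu/u)² = (1×0.0515)² = 0.00266;  (−½·δx/x)² = (-0.5×0.00733)² = 1.34e-05
δQ/Q = √(0.00267) = 0.0517
Q = 10.1, so δQ = 0.0517 × 10.1 = 0.520.

10.1 ± 0.520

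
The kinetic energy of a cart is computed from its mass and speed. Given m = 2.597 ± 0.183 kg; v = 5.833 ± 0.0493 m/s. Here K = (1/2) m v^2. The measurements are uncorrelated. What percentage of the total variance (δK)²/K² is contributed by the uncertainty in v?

5.44%

(δK/K)² = (1·δm/m)² + (2·δv/v)²
  m term: (1×0.0705)² = 0.00497
  v term: (2×0.00845)² = 0.000286
Total = 0.00525. Share from v = 0.000286/0.00525 = 0.0544.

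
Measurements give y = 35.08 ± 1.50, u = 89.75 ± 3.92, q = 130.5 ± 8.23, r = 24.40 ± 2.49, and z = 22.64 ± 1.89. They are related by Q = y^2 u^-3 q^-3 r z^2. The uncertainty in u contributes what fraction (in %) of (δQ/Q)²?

(δQ/Q)² = (2·δy/y)² + (-3·δu/u)² + (-3·δq/q)² + (1·δr/r)² + (2·δz/z)²
  y term: (2×0.0428)² = 0.00731
  u term: (-3×0.0437)² = 0.0172
  q term: (-3×0.0631)² = 0.0358
  r term: (1×0.102)² = 0.0104
  z term: (2×0.0835)² = 0.0279
Total = 0.0986. Share from u = 0.0172/0.0986 = 0.174.

17.4%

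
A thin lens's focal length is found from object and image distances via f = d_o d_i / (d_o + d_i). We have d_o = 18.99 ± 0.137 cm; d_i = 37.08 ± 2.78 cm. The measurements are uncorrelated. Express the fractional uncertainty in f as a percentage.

∂f/∂d_o = (d_i/(d_o+d_i))² = 0.437;  ∂f/∂d_i = (d_o/(d_o+d_i))² = 0.115
δf = √((∂f/∂d_o · δd_o)² + (∂f/∂d_i · δd_i)²) = √(0.00359 + 0.102) = 0.324 cm
f = 12.56 cm, so δf/f = 0.324/12.56 = 0.0258.

2.58%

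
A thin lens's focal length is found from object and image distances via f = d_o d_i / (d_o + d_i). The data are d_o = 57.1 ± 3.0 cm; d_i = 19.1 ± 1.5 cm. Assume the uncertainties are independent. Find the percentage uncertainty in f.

∂f/∂d_o = (d_i/(d_o+d_i))² = 0.0628;  ∂f/∂d_i = (d_o/(d_o+d_i))² = 0.562
δf = √((∂f/∂d_o · δd_o)² + (∂f/∂d_i · δd_i)²) = √(0.0355 + 0.709) = 0.863 cm
f = 14.3 cm, so δf/f = 0.863/14.3 = 0.0603.

6.03%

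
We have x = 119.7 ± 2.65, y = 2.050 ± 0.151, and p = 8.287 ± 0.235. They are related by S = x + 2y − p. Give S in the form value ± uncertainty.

115.5 ± 2.68

Absolute uncertainties add in quadrature for a linear combination:
  (δx)² = 7.02;  (2·δy)² = 0.0912;  (δp)² = 0.0552
δS = √(7.17) = 2.68
S = 115.5.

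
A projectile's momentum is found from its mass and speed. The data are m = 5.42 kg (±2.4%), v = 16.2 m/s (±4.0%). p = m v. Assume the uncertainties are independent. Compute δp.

4.10 kg·m/s

Relative error in a monomial: (δp/p)² = Σ (nᵢ · δxᵢ/xᵢ)².
  (1·δm/m)² = (1×0.0240)² = 0.000576;  (1·δv/v)² = (1×0.0400)² = 0.00160
δp/p = √(0.00218) = 0.0466
p = 87.8 kg·m/s, so δp = 0.0466 × 87.8 = 4.10 kg·m/s.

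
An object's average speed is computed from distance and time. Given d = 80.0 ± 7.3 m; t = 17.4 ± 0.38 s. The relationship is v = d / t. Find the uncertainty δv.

0.431 m/s

v is a product of powers, so relative uncertainties combine in quadrature:
  (1·δd/d)² = (1×0.0912)² = 0.00833;  (-1·δt/t)² = (-1×0.0218)² = 0.000477
δv/v = √(0.00880) = 0.0938
v = 4.60 m/s, so δv = 0.0938 × 4.60 = 0.431 m/s.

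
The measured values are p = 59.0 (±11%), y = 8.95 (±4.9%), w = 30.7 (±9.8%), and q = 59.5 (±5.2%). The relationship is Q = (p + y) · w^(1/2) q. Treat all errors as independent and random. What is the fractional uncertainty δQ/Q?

0.119

Let u = p + y = 68.0. δu = √(δp² + δy²) = √(42.1 + 0.192) = 6.50, so δu/u = 0.0957.
Q is then a monomial in u, w, q:
δQ/Q = √((δu/u)² + (½·δw/w)² + (1·δq/q)²) = √(0.00916 + 0.00240 + 0.00270) = 0.119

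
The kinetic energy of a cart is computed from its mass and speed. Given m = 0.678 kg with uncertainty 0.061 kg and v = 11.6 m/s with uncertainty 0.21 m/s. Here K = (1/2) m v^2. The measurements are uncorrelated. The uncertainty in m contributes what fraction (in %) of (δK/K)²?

(δK/K)² = (1·δm/m)² + (2·δv/v)²
  m term: (1×0.0900)² = 0.00809
  v term: (2×0.0181)² = 0.00131
Total = 0.00941. Share from m = 0.00809/0.00941 = 0.861.

86.1%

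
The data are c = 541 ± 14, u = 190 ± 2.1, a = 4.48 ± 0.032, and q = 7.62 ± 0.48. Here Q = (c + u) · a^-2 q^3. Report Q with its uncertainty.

Let w = c + u = 731. δw = √(δc² + δu²) = √(196 + 4.41) = 14.2, so δw/w = 0.0194.
Q is then a monomial in w, a, q:
δQ/Q = √((δw/w)² + (-2·δa/a)² + (3·δq/q)²) = √(0.000375 + 0.000204 + 0.0357) = 0.191
Q = 16100, so δQ = 0.191 × 16100 = 3070.

16100 ± 3070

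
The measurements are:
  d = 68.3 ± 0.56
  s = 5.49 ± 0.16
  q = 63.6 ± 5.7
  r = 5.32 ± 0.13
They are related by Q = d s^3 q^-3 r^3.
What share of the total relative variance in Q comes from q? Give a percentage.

84.7%

(δQ/Q)² = (1·δd/d)² + (3·δs/s)² + (-3·δq/q)² + (3·δr/r)²
  d term: (1×0.00820)² = 6.72e-05
  s term: (3×0.0291)² = 0.00764
  q term: (-3×0.0896)² = 0.0723
  r term: (3×0.0244)² = 0.00537
Total = 0.0854. Share from q = 0.0723/0.0854 = 0.847.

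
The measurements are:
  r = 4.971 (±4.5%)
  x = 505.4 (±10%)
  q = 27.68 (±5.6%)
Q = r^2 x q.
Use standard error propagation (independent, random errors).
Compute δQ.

50400

Products/powers → add relative errors in quadrature, weighted by exponent:
  (2·δr/r)² = (2×0.0450)² = 0.00810;  (1·δx/x)² = (1×0.100)² = 0.0100;  (1·δq/q)² = (1×0.0560)² = 0.00314
δQ/Q = √(0.0212) = 0.146
Q = 345700, so δQ = 0.146 × 345700 = 50400.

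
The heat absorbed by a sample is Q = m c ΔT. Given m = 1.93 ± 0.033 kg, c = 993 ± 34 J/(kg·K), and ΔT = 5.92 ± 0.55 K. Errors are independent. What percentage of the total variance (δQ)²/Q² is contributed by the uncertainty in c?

(δQ/Q)² = (1·δm/m)² + (1·δc/c)² + (1·δΔT/ΔT)²
  m term: (1×0.0171)² = 0.000292
  c term: (1×0.0342)² = 0.00117
  ΔT term: (1×0.0929)² = 0.00863
Total = 0.0101. Share from c = 0.00117/0.0101 = 0.116.

11.6%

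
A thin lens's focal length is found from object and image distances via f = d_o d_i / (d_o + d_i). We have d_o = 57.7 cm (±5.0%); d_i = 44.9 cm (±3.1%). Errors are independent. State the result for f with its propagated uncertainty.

∂f/∂d_o = (d_i/(d_o+d_i))² = 0.192;  ∂f/∂d_i = (d_o/(d_o+d_i))² = 0.316
δf = √((∂f/∂d_o · δd_o)² + (∂f/∂d_i · δd_i)²) = √(0.305 + 0.194) = 0.706 cm
f = 25.3 cm.

25.3 ± 0.706 cm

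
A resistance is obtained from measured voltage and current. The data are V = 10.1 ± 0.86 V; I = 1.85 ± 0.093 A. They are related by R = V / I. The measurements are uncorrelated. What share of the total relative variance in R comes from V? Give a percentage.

(δR/R)² = (1·δV/V)² + (-1·δI/I)²
  V term: (1×0.0851)² = 0.00725
  I term: (-1×0.0503)² = 0.00253
Total = 0.00978. Share from V = 0.00725/0.00978 = 0.742.

74.2%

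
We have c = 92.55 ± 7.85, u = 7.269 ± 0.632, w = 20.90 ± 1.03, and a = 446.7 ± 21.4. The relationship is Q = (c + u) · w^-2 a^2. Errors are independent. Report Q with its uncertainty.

Let h = c + u = 99.82. δh = √(δc² + δu²) = √(61.6 + 0.399) = 7.88, so δh/h = 0.0789.
Q is then a monomial in h, w, a:
δQ/Q = √((δh/h)² + (-2·δw/w)² + (2·δa/a)²) = √(0.00622 + 0.00971 + 0.00918) = 0.158
Q = 45600, so δQ = 0.158 × 45600 = 7230.

45600 ± 7230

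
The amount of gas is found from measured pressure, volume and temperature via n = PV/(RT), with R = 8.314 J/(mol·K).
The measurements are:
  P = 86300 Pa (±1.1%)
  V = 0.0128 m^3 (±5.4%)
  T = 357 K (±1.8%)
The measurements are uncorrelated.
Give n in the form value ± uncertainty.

Each factor contributes (exponent × relative error)² to (δn/n)²:
  (1·δP/P)² = (1×0.0110)² = 0.000121;  (1·δV/V)² = (1×0.0540)² = 0.00292;  (-1·δT/T)² = (-1×0.0180)² = 0.000324
δn/n = √(0.00336) = 0.0580
n = 0.372 mol, so δn = 0.0580 × 0.372 = 0.0216 mol.

0.372 ± 0.0216 mol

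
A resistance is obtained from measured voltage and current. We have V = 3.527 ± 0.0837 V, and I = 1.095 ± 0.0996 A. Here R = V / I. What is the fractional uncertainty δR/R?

Each factor contributes (exponent × relative error)² to (δR/R)²:
  (1·δV/V)² = (1×0.0237)² = 0.000563;  (-1·δI/I)² = (-1×0.0910)² = 0.00827
δR/R = √(0.00884) = 0.0940

0.0940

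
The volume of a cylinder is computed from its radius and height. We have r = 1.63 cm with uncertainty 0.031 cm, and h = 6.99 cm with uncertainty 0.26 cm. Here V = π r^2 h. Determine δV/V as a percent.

For a monomial V ∝ r^2, h, fractional errors add in quadrature:
  (2·δr/r)² = (2×0.0190)² = 0.00145;  (1·δh/h)² = (1×0.0372)² = 0.00138
δV/V = √(0.00283) = 0.0532

5.32%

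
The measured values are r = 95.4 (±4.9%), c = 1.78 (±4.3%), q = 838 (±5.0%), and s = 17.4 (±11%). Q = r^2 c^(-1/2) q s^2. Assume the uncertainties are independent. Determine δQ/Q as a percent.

Relative error in a monomial: (δQ/Q)² = Σ (nᵢ · δxᵢ/xᵢ)².
  (2·δr/r)² = (2×0.0490)² = 0.00960;  (−½·δc/c)² = (-0.5×0.0430)² = 0.000462;  (1·δq/q)² = (1×0.0500)² = 0.00250;  (2·δs/s)² = (2×0.110)² = 0.0484
δQ/Q = √(0.0610) = 0.247

24.7%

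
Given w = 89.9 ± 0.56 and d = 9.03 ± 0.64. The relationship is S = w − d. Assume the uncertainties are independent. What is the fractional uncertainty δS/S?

For a sum/difference, combine absolute errors in quadrature:
  (δw)² = 0.314;  (δd)² = 0.410
δS = √(0.723) = 0.850
S = 80.9, so δS/S = 0.850/80.9 = 0.0105.

0.0105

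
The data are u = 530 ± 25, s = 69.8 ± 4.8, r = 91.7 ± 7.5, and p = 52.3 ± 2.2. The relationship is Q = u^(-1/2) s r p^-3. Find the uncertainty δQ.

0.000325

Products/powers → add relative errors in quadrature, weighted by exponent:
  (−½·δu/u)² = (-0.5×0.0472)² = 0.000556;  (1·δs/s)² = (1×0.0688)² = 0.00473;  (1·δr/r)² = (1×0.0818)² = 0.00669;  (-3·δp/p)² = (-3×0.0421)² = 0.0159
δQ/Q = √(0.0279) = 0.167
Q = 0.00194, so δQ = 0.167 × 0.00194 = 0.000325.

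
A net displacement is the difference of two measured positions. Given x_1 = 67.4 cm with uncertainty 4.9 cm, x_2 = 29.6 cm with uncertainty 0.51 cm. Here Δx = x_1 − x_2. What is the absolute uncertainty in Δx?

4.93 cm

Sums and differences: (δΔx)² = Σ (cᵢ δxᵢ)².
  (δx_1)² = 24.0;  (δx_2)² = 0.260
δΔx = √(24.3) = 4.93 cm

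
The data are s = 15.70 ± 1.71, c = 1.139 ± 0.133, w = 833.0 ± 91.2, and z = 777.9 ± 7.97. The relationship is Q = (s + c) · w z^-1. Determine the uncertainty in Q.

Let u = s + c = 16.84. δu = √(δs² + δc²) = √(2.92 + 0.0177) = 1.72, so δu/u = 0.102.
Q is then a monomial in u, w, z:
δQ/Q = √((δu/u)² + (1·δw/w)² + (-1·δz/z)²) = √(0.0104 + 0.0120 + 0.000105) = 0.150
Q = 18.03, so δQ = 0.150 × 18.03 = 2.70.

2.70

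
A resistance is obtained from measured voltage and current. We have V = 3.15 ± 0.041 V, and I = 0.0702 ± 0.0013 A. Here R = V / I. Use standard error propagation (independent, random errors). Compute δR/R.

0.0226

Products/powers → add relative errors in quadrature, weighted by exponent:
  (1·δV/V)² = (1×0.0130)² = 0.000169;  (-1·δI/I)² = (-1×0.0185)² = 0.000343
δR/R = √(0.000512) = 0.0226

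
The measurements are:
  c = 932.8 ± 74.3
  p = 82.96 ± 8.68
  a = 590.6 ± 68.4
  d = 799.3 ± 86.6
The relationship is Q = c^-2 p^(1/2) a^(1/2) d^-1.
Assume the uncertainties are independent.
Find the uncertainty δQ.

6.62e-08

Products/powers → add relative errors in quadrature, weighted by exponent:
  (-2·δc/c)² = (-2×0.0797)² = 0.0254;  (½·δp/p)² = (0.5×0.105)² = 0.00274;  (½·δa/a)² = (0.5×0.116)² = 0.00335;  (-1·δd/d)² = (-1×0.108)² = 0.0117
δQ/Q = √(0.0432) = 0.208
Q = 3.183e-07, so δQ = 0.208 × 3.183e-07 = 6.62e-08.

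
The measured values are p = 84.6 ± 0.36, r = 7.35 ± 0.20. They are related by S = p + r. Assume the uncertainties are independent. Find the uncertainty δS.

0.412

For a sum/difference, combine absolute errors in quadrature:
  (δp)² = 0.130;  (δr)² = 0.0400
δS = √(0.170) = 0.412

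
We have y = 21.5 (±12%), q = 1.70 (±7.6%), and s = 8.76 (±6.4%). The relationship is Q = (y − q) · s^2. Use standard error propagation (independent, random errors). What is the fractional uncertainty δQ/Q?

Let u = y − q = 19.8. δu = √(δy² + δq²) = √(6.66 + 0.0167) = 2.58, so δu/u = 0.130.
Q is then a monomial in u, s:
δQ/Q = √((δu/u)² + (2·δs/s)²) = √(0.0170 + 0.0164) = 0.183

0.183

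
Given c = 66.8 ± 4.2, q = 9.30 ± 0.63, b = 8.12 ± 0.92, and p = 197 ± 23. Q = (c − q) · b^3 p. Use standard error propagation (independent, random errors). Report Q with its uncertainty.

Let u = c − q = 57.5. δu = √(δc² + δq²) = √(17.6 + 0.397) = 4.25, so δu/u = 0.0739.
Q is then a monomial in u, b, p:
δQ/Q = √((δu/u)² + (3·δb/b)² + (1·δp/p)²) = √(0.00546 + 0.116 + 0.0136) = 0.367
Q = 6.06e+06, so δQ = 0.367 × 6.06e+06 = 2.23e+06.

(6.06 ± 2.23) × 10^6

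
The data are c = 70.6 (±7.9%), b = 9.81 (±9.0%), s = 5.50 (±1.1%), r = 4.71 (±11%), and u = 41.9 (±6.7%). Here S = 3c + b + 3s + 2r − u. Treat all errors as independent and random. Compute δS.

17.0

S is a linear combination, so absolute uncertainties add in quadrature:
  (3·δc)² = 280;  (δb)² = 0.780;  (3·δs)² = 0.0329;  (2·δr)² = 1.07;  (δu)² = 7.88
δS = √(290) = 17.0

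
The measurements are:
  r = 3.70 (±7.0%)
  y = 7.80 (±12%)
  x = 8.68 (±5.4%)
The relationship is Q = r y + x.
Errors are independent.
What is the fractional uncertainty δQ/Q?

0.108

Let p = r·y = 28.9. δp/p = √((1·δr/r)² + (1·δy/y)²) = √(0.00490 + 0.0144) = 0.139, so δp = 4.01.
Q = p + x: δQ = √(δp² + δx²) = √(16.1 + 0.220) = 4.04
Q = 37.5, so δQ/Q = 4.04/37.5 = 0.108.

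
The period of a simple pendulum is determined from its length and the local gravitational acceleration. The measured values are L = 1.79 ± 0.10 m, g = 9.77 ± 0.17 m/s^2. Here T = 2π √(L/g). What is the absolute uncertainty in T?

0.0787 s

Relative error in a monomial: (δT/T)² = Σ (nᵢ · δxᵢ/xᵢ)².
  (½·δL/L)² = (0.5×0.0559)² = 0.000780;  (−½·δg/g)² = (-0.5×0.0174)² = 7.57e-05
δT/T = √(0.000856) = 0.0293
T = 2.69 s, so δT = 0.0293 × 2.69 = 0.0787 s.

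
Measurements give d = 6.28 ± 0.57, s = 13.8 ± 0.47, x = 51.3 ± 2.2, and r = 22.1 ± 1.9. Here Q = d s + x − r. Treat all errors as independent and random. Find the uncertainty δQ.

8.89

Let p = d·s = 86.7. δp/p = √((1·δd/d)² + (1·δs/s)²) = √(0.00824 + 0.00116) = 0.0969, so δp = 8.40.
Q = p + x − r: δQ = √(δp² + δx² + δr²) = √(70.6 + 4.84 + 3.61) = 8.89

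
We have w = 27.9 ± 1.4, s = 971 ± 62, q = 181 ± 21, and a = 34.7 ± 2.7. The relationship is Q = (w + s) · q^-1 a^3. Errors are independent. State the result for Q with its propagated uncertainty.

(2.31 ± 0.618) × 10^5

Let u = w + s = 999. δu = √(δw² + δs²) = √(1.96 + 3840) = 62.0, so δu/u = 0.0621.
Q is then a monomial in u, q, a:
δQ/Q = √((δu/u)² + (-1·δq/q)² + (3·δa/a)²) = √(0.00385 + 0.0135 + 0.0545) = 0.268
Q = 2.31e+05, so δQ = 0.268 × 2.31e+05 = 61800.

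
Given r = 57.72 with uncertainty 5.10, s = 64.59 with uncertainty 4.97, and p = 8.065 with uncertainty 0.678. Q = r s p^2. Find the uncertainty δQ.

Products/powers → add relative errors in quadrature, weighted by exponent:
  (1·δr/r)² = (1×0.0884)² = 0.00781;  (1·δs/s)² = (1×0.0769)² = 0.00592;  (2·δp/p)² = (2×0.0841)² = 0.0283
δQ/Q = √(0.0420) = 0.205
Q = 242500, so δQ = 0.205 × 242500 = 49700.

49700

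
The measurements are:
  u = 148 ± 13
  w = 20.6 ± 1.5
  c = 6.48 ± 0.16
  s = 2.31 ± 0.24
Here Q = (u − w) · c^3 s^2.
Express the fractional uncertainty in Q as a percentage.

Let h = u − w = 127. δh = √(δu² + δw²) = √(169 + 2.25) = 13.1, so δh/h = 0.103.
Q is then a monomial in h, c, s:
δQ/Q = √((δh/h)² + (3·δc/c)² + (2·δs/s)²) = √(0.0106 + 0.00549 + 0.0432) = 0.243

24.3%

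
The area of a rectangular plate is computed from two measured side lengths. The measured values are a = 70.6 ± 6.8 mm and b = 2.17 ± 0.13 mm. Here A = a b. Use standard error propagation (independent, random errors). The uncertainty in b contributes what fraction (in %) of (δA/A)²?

27.9%

(δA/A)² = (1·δa/a)² + (1·δb/b)²
  a term: (1×0.0963)² = 0.00928
  b term: (1×0.0599)² = 0.00359
Total = 0.0129. Share from b = 0.00359/0.0129 = 0.279.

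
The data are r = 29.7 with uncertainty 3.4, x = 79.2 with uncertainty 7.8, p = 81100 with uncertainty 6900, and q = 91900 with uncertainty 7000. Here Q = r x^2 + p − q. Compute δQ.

Let w = r·x^2 = 1.86e+05. δw/w = √((1·δr/r)² + (2·δx/x)²) = √(0.0131 + 0.0388) = 0.228, so δw = 42400.
Q = w + p − q: δQ = √(δw² + δp² + δq²) = √(1.8e+09 + 4.76e+07 + 4.9e+07) = 43600

43600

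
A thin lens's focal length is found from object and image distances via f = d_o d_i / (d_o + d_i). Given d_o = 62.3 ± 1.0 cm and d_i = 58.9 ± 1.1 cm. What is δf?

0.375 cm

∂f/∂d_o = (d_i/(d_o+d_i))² = 0.236;  ∂f/∂d_i = (d_o/(d_o+d_i))² = 0.264
δf = √((∂f/∂d_o · δd_o)² + (∂f/∂d_i · δd_i)²) = √(0.0558 + 0.0845) = 0.375 cm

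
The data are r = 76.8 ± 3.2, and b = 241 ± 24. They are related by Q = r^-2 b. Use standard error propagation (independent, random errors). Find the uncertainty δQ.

Since Q is a product/quotient, work with relative uncertainties:
  (-2·δr/r)² = (-2×0.0417)² = 0.00694;  (1·δb/b)² = (1×0.0996)² = 0.00992
δQ/Q = √(0.0169) = 0.130
Q = 0.0409, so δQ = 0.130 × 0.0409 = 0.00531.

0.00531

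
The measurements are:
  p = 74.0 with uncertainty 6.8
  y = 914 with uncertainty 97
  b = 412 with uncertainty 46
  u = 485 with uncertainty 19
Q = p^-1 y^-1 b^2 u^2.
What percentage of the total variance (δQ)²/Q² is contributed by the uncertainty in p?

11.2%

(δQ/Q)² = (-1·δp/p)² + (-1·δy/y)² + (2·δb/b)² + (2·δu/u)²
  p term: (-1×0.0919)² = 0.00844
  y term: (-1×0.106)² = 0.0113
  b term: (2×0.112)² = 0.0499
  u term: (2×0.0392)² = 0.00614
Total = 0.0757. Share from p = 0.00844/0.0757 = 0.112.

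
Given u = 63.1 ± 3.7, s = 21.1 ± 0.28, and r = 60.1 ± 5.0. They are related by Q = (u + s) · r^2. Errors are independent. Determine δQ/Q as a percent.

17.2%

Let w = u + s = 84.2. δw = √(δu² + δs²) = √(13.7 + 0.0784) = 3.71, so δw/w = 0.0441.
Q is then a monomial in w, r:
δQ/Q = √((δw/w)² + (2·δr/r)²) = √(0.00194 + 0.0277) = 0.172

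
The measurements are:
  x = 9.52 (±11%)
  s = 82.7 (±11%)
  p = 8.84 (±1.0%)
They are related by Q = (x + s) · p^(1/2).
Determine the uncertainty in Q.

27.3

Let u = x + s = 92.2. δu = √(δx² + δs²) = √(1.10 + 82.8) = 9.16, so δu/u = 0.0993.
Q is then a monomial in u, p:
δQ/Q = √((δu/u)² + (½·δp/p)²) = √(0.00986 + 2.5e-05) = 0.0994
Q = 274, so δQ = 0.0994 × 274 = 27.3.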